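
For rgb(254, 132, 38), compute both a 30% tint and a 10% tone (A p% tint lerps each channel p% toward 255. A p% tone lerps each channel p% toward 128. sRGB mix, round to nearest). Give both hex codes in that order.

30% tint:
  R: 254 + 0.3 = 254.3 → 254
  G: 132 + 36.9 = 168.9 → 169
  B: 38 + 0.3×(255−38) = 38 + 65.1 = 103.1 → 103
  → #FEA967
10% tone:
  R: 254 − 12.6 = 241.4 → 241
  G: 132 − 0.4 = 131.6 → 132
  B: 38 + 0.1×(128−38) = 38 + 9 = 47 → 47
  → #F1842F

#FEA967, #F1842F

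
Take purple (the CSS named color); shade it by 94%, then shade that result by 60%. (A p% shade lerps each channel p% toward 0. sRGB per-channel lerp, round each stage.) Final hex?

#030003

CSS purple is rgb(128, 0, 128).
Lerp each channel 94% toward 0:
  R: 128 + 0.94×(0−128) = 128 − 120.32 = 7.68 → 8
  G: 0 + 0.94×(0−0) = 0 + 0 = 0 → 0
  B: 128 − 120.32 = 7.68 → 8
After the shade: rgb(8, 0, 8) = #080008.
Lerp each channel 60% toward 0:
  R: 8 − 4.8 = 3.2 → 3
  G: 0 + 0 = 0 → 0
  B: 8 − 4.8 = 3.2 → 3
rgb(3, 0, 3) = #030003.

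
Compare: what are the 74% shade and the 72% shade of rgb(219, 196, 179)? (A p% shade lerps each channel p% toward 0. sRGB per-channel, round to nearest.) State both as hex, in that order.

#39332f, #3d3732

74% shade:
  R: 219 + 0.74×(0−219) = 219 − 162.06 = 56.94 → 57
  G: 196 + 0.74×(0−196) = 196 − 145.04 = 50.96 → 51
  B: 179 + 0.74×(0−179) = 179 − 132.46 = 46.54 → 47
  → #39332f
72% shade:
  R: 219 + 0.72×(0−219) = 219 − 157.68 = 61.32 → 61
  G: 196 + 0.72×(0−196) = 196 − 141.12 = 54.88 → 55
  B: 179 − 128.88 = 50.12 → 50
  → #3d3732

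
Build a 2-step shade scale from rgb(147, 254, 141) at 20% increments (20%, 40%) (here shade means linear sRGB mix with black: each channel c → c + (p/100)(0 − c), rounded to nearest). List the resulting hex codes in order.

#76CB71, #589855

20%: (147 − 29.4 = 117.6→118, 254 − 50.8 = 203.2→203, 141 − 28.2 = 112.8→113) → #76CB71
40%: (147 − 58.8 = 88.2→88, 254 − 101.6 = 152.4→152, 141 − 56.4 = 84.6→85) → #589855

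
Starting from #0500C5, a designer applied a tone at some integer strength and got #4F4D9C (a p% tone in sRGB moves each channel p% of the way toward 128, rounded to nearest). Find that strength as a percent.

#0500C5 is rgb(5, 0, 197); #4F4D9C is rgb(79, 77, 156).
On the G channel (widest range): 77 ≈ 0 + (p/100)(128 − 0), so p ≈ 100×(77 − 0)/(128 − 0) = 7700/128 = 60.16.
p = 60 reproduces all three channels after rounding.

60%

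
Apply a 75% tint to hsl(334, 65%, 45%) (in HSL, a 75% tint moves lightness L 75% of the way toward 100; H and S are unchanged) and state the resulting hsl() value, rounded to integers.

L moves 75% from 45 toward 100: 45 + 41.25 = 86.25 → 86.
H and S are unchanged.

hsl(334, 65%, 86%)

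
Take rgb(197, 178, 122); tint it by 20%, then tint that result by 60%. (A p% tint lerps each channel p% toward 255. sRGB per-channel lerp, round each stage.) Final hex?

A 20% tint moves each channel 20% toward 255:
  R: 197 + 0.2×(255−197) = 197 + 11.6 = 208.6 → 209
  G: 178 + 15.4 = 193.4 → 193
  B: 122 + 26.6 = 148.6 → 149
After the tint: rgb(209, 193, 149) = #d1c195.
Lerp each channel 60% toward 255:
  R: 209 + 0.6×(255−209) = 209 + 27.6 = 236.6 → 237
  G: 193 + 37.2 = 230.2 → 230
  B: 149 + 0.6×(255−149) = 149 + 63.6 = 212.6 → 213
rgb(237, 230, 213) = #ede6d5.

#ede6d5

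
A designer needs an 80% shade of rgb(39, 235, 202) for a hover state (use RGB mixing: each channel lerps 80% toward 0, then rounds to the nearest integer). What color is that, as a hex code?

An 80% shade moves each channel 80% toward 0:
  R: 39 − 31.2 = 7.8 → 8
  G: 235 + 0.8×(0−235) = 235 − 188 = 47 → 47
  B: 202 + 0.8×(0−202) = 202 − 161.6 = 40.4 → 40
rgb(8, 47, 40) = #082f28.

#082f28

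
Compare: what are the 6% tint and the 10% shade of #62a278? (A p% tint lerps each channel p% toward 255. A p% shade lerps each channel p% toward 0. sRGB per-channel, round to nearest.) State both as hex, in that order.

#6ba880, #58926c

#62a278 is rgb(98, 162, 120).
6% tint:
  R: 98 + 9.42 = 107.42 → 107
  G: 162 + 0.06×(255−162) = 162 + 5.58 = 167.58 → 168
  B: 120 + 0.06×(255−120) = 120 + 8.1 = 128.1 → 128
  → #6ba880
10% shade:
  R: 98 + 0.1×(0−98) = 98 − 9.8 = 88.2 → 88
  G: 162 − 16.2 = 145.8 → 146
  B: 120 + 0.1×(0−120) = 120 − 12 = 108 → 108
  → #58926c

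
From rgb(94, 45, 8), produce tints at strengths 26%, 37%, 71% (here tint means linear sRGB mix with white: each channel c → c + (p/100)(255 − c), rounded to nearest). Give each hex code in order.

26%: (94 + 41.86 = 135.86→136, 45 + 54.6 = 99.6→100, 8 + 64.22 = 72.22→72) → #886448
37%: (94 + 59.57 = 153.57→154, 45 + 77.7 = 122.7→123, 8 + 91.39 = 99.39→99) → #9A7B63
71%: (94 + 114.31 = 208.31→208, 45 + 149.1 = 194.1→194, 8 + 175.37 = 183.37→183) → #D0C2B7

#886448, #9A7B63, #D0C2B7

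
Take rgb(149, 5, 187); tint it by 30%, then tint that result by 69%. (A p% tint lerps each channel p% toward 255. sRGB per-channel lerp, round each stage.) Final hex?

#E8C9F0

Per channel, c → c + 0.3(255 − c):
  R: 149 + 31.8 = 180.8 → 181
  G: 5 + 0.3×(255−5) = 5 + 75 = 80 → 80
  B: 187 + 20.4 = 207.4 → 207
After the tint: rgb(181, 80, 207) = #B550CF.
Per channel, c → c + 0.69(255 − c):
  R: 181 + 0.69×(255−181) = 181 + 51.06 = 232.06 → 232
  G: 80 + 0.69×(255−80) = 80 + 120.75 = 200.75 → 201
  B: 207 + 33.12 = 240.12 → 240
rgb(232, 201, 240) = #E8C9F0.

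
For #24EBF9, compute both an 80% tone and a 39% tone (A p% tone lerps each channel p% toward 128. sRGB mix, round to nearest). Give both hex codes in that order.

#6E9598, #48C1CA

#24EBF9 is rgb(36, 235, 249).
80% tone:
  R: 36 + 73.6 = 109.6 → 110
  G: 235 − 85.6 = 149.4 → 149
  B: 249 − 96.8 = 152.2 → 152
  → #6E9598
39% tone:
  R: 36 + 35.88 = 71.88 → 72
  G: 235 + 0.39×(128−235) = 235 − 41.73 = 193.27 → 193
  B: 249 + 0.39×(128−249) = 249 − 47.19 = 201.81 → 202
  → #48C1CA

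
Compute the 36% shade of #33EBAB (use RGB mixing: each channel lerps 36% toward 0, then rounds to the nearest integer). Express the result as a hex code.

#21966D

#33EBAB is rgb(51, 235, 171).
Lerp each channel 36% toward 0:
  R: 51 + 0.36×(0−51) = 51 − 18.36 = 32.64 → 33
  G: 235 + 0.36×(0−235) = 235 − 84.6 = 150.4 → 150
  B: 171 + 0.36×(0−171) = 171 − 61.56 = 109.44 → 109
rgb(33, 150, 109) = #21966D.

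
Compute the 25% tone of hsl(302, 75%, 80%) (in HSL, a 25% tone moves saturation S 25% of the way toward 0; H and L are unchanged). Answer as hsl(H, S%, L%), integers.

S moves 25% from 75 toward 0: 75 − 18.75 = 56.25 → 56.
H and L are unchanged.

hsl(302, 56%, 80%)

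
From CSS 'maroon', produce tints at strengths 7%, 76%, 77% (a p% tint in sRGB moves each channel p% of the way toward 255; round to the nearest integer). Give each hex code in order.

#891212, #E1C2C2, #E2C4C4

CSS maroon is rgb(128, 0, 0).
7%: (128 + 8.89 = 136.89→137, 0 + 17.85 = 17.85→18, 0 + 17.85 = 17.85→18) → #891212
76%: (128 + 96.52 = 224.52→225, 0 + 193.8 = 193.8→194, 0 + 193.8 = 193.8→194) → #E1C2C2
77%: (128 + 97.79 = 225.79→226, 0 + 196.35 = 196.35→196, 0 + 196.35 = 196.35→196) → #E2C4C4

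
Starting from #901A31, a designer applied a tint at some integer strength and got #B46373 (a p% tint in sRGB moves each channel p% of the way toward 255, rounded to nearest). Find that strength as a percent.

#901A31 is rgb(144, 26, 49); #B46373 is rgb(180, 99, 115).
On the G channel (widest range): 99 ≈ 26 + (p/100)(255 − 26), so p ≈ 100×(99 − 26)/(255 − 26) = 7300/229 = 31.88.
p = 32 reproduces all three channels after rounding.

32%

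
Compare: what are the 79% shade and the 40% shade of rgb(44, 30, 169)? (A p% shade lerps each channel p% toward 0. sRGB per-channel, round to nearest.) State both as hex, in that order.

79% shade:
  R: 44 + 0.79×(0−44) = 44 − 34.76 = 9.24 → 9
  G: 30 − 23.7 = 6.3 → 6
  B: 169 + 0.79×(0−169) = 169 − 133.51 = 35.49 → 35
  → #090623
40% shade:
  R: 44 + 0.4×(0−44) = 44 − 17.6 = 26.4 → 26
  G: 30 − 12 = 18 → 18
  B: 169 + 0.4×(0−169) = 169 − 67.6 = 101.4 → 101
  → #1A1265

#090623, #1A1265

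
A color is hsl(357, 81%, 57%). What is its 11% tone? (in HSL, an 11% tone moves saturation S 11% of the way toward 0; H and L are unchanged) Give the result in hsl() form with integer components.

hsl(357, 72%, 57%)

S moves 11% from 81 toward 0: 81 − 8.91 = 72.09 → 72.
H and L are unchanged.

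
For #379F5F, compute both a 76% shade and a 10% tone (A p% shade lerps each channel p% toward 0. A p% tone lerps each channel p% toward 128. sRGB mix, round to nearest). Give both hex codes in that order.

#0D2617, #3E9C62

#379F5F is rgb(55, 159, 95).
76% shade:
  R: 55 + 0.76×(0−55) = 55 − 41.8 = 13.2 → 13
  G: 159 − 120.84 = 38.16 → 38
  B: 95 − 72.2 = 22.8 → 23
  → #0D2617
10% tone:
  R: 55 + 0.1×(128−55) = 55 + 7.3 = 62.3 → 62
  G: 159 + 0.1×(128−159) = 159 − 3.1 = 155.9 → 156
  B: 95 + 0.1×(128−95) = 95 + 3.3 = 98.3 → 98
  → #3E9C62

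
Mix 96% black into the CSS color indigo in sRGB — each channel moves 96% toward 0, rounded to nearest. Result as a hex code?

#030005

CSS indigo is rgb(75, 0, 130).
Lerp each channel 96% toward 0:
  R: 75 + 0.96×(0−75) = 75 − 72 = 3 → 3
  G: 0 + 0.96×(0−0) = 0 + 0 = 0 → 0
  B: 130 + 0.96×(0−130) = 130 − 124.8 = 5.2 → 5
rgb(3, 0, 5) = #030005.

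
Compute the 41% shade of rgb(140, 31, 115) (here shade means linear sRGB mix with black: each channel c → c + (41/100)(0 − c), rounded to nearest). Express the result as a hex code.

Per channel, c → c + 0.41(0 − c):
  R: 140 + 0.41×(0−140) = 140 − 57.4 = 82.6 → 83
  G: 31 + 0.41×(0−31) = 31 − 12.71 = 18.29 → 18
  B: 115 + 0.41×(0−115) = 115 − 47.15 = 67.85 → 68
rgb(83, 18, 68) = #531244.

#531244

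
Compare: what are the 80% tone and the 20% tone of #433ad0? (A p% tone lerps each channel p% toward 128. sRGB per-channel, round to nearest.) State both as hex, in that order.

#747290, #4f48c0

#433ad0 is rgb(67, 58, 208).
80% tone:
  R: 67 + 0.8×(128−67) = 67 + 48.8 = 115.8 → 116
  G: 58 + 0.8×(128−58) = 58 + 56 = 114 → 114
  B: 208 + 0.8×(128−208) = 208 − 64 = 144 → 144
  → #747290
20% tone:
  R: 67 + 12.2 = 79.2 → 79
  G: 58 + 14 = 72 → 72
  B: 208 + 0.2×(128−208) = 208 − 16 = 192 → 192
  → #4f48c0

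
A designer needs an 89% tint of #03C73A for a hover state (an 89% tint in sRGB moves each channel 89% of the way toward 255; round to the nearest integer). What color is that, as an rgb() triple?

rgb(227, 249, 233)

#03C73A is rgb(3, 199, 58).
Per channel, c → c + 0.89(255 − c):
  R: 3 + 0.89×(255−3) = 3 + 224.28 = 227.28 → 227
  G: 199 + 0.89×(255−199) = 199 + 49.84 = 248.84 → 249
  B: 58 + 0.89×(255−58) = 58 + 175.33 = 233.33 → 233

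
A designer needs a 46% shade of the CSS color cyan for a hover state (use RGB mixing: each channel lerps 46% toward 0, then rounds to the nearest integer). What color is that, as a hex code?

#008A8A

CSS cyan is rgb(0, 255, 255).
A 46% shade moves each channel 46% toward 0:
  R: 0 + 0.46×(0−0) = 0 + 0 = 0 → 0
  G: 255 − 117.3 = 137.7 → 138
  B: 255 + 0.46×(0−255) = 255 − 117.3 = 137.7 → 138
rgb(0, 138, 138) = #008A8A.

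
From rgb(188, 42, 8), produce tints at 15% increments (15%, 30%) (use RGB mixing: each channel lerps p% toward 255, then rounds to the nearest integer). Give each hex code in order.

#c64a2d, #d06a52

15%: (188 + 10.05 = 198.05→198, 42 + 31.95 = 73.95→74, 8 + 37.05 = 45.05→45) → #c64a2d
30%: (188 + 20.1 = 208.1→208, 42 + 63.9 = 105.9→106, 8 + 74.1 = 82.1→82) → #d06a52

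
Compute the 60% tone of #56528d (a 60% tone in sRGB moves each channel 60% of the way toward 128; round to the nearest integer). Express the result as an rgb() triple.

rgb(111, 110, 133)

#56528d is rgb(86, 82, 141).
A 60% tone moves each channel 60% toward 128:
  R: 86 + 0.6×(128−86) = 86 + 25.2 = 111.2 → 111
  G: 82 + 27.6 = 109.6 → 110
  B: 141 − 7.8 = 133.2 → 133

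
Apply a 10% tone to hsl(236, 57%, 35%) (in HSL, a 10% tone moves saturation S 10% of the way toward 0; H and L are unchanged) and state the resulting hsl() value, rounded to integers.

S moves 10% from 57 toward 0: 57 − 5.7 = 51.3 → 51.
H and L are unchanged.

hsl(236, 51%, 35%)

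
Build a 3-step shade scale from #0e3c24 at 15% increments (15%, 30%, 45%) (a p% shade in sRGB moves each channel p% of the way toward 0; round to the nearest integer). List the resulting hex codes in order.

#0c331f, #0a2a19, #082114

#0e3c24 is rgb(14, 60, 36).
15%: (14 − 2.1 = 11.9→12, 60 − 9 = 51→51, 36 − 5.4 = 30.6→31) → #0c331f
30%: (14 − 4.2 = 9.8→10, 60 − 18 = 42→42, 36 − 10.8 = 25.2→25) → #0a2a19
45%: (14 − 6.3 = 7.7→8, 60 − 27 = 33→33, 36 − 16.2 = 19.8→20) → #082114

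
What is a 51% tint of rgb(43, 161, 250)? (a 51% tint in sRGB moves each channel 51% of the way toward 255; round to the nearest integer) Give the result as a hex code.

Per channel, c → c + 0.51(255 − c):
  R: 43 + 108.12 = 151.12 → 151
  G: 161 + 0.51×(255−161) = 161 + 47.94 = 208.94 → 209
  B: 250 + 2.55 = 252.55 → 253
rgb(151, 209, 253) = #97D1FD.

#97D1FD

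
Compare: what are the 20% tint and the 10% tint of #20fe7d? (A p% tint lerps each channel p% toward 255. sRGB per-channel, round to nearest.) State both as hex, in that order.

#20fe7d is rgb(32, 254, 125).
20% tint:
  R: 32 + 44.6 = 76.6 → 77
  G: 254 + 0.2×(255−254) = 254 + 0.2 = 254.2 → 254
  B: 125 + 26 = 151 → 151
  → #4dfe97
10% tint:
  R: 32 + 22.3 = 54.3 → 54
  G: 254 + 0.1×(255−254) = 254 + 0.1 = 254.1 → 254
  B: 125 + 0.1×(255−125) = 125 + 13 = 138 → 138
  → #36fe8a

#4dfe97, #36fe8a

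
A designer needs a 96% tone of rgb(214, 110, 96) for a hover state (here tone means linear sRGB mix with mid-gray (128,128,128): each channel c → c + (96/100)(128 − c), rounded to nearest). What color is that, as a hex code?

#837F7F

Lerp each channel 96% toward 128:
  R: 214 − 82.56 = 131.44 → 131
  G: 110 + 17.28 = 127.28 → 127
  B: 96 + 30.72 = 126.72 → 127
rgb(131, 127, 127) = #837F7F.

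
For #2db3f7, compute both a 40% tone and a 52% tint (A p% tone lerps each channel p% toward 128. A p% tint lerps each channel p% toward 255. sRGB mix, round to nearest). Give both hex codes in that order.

#4e9fc7, #9adbfb

#2db3f7 is rgb(45, 179, 247).
40% tone:
  R: 45 + 0.4×(128−45) = 45 + 33.2 = 78.2 → 78
  G: 179 + 0.4×(128−179) = 179 − 20.4 = 158.6 → 159
  B: 247 − 47.6 = 199.4 → 199
  → #4e9fc7
52% tint:
  R: 45 + 109.2 = 154.2 → 154
  G: 179 + 39.52 = 218.52 → 219
  B: 247 + 0.52×(255−247) = 247 + 4.16 = 251.16 → 251
  → #9adbfb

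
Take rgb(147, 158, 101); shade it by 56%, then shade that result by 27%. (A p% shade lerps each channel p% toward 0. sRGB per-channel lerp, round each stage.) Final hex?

#2F3320

A 56% shade moves each channel 56% toward 0:
  R: 147 + 0.56×(0−147) = 147 − 82.32 = 64.68 → 65
  G: 158 − 88.48 = 69.52 → 70
  B: 101 − 56.56 = 44.44 → 44
After the shade: rgb(65, 70, 44) = #41462C.
A 27% shade moves each channel 27% toward 0:
  R: 65 + 0.27×(0−65) = 65 − 17.55 = 47.45 → 47
  G: 70 − 18.9 = 51.1 → 51
  B: 44 + 0.27×(0−44) = 44 − 11.88 = 32.12 → 32
rgb(47, 51, 32) = #2F3320.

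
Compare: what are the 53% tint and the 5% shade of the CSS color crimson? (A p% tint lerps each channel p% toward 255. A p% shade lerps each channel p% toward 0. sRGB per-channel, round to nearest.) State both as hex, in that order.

#EF91A3, #D11339

CSS crimson is rgb(220, 20, 60).
53% tint:
  R: 220 + 0.53×(255−220) = 220 + 18.55 = 238.55 → 239
  G: 20 + 124.55 = 144.55 → 145
  B: 60 + 0.53×(255−60) = 60 + 103.35 = 163.35 → 163
  → #EF91A3
5% shade:
  R: 220 + 0.05×(0−220) = 220 − 11 = 209 → 209
  G: 20 + 0.05×(0−20) = 20 − 1 = 19 → 19
  B: 60 − 3 = 57 → 57
  → #D11339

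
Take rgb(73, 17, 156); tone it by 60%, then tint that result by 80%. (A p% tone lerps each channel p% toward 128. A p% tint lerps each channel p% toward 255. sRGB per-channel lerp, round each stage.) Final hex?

#e1dde8

Per channel, c → c + 0.6(128 − c):
  R: 73 + 33 = 106 → 106
  G: 17 + 66.6 = 83.6 → 84
  B: 156 + 0.6×(128−156) = 156 − 16.8 = 139.2 → 139
After the tone: rgb(106, 84, 139) = #6a548b.
Lerp each channel 80% toward 255:
  R: 106 + 119.2 = 225.2 → 225
  G: 84 + 0.8×(255−84) = 84 + 136.8 = 220.8 → 221
  B: 139 + 0.8×(255−139) = 139 + 92.8 = 231.8 → 232
rgb(225, 221, 232) = #e1dde8.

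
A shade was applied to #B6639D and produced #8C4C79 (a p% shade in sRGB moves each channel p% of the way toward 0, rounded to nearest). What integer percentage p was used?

#B6639D is rgb(182, 99, 157); #8C4C79 is rgb(140, 76, 121).
On the R channel (widest range): 140 ≈ 182 + (p/100)(0 − 182), so p ≈ 100×(140 − 182)/(0 − 182) = -4200/-182 = 23.08.
p = 23 reproduces all three channels after rounding.

23%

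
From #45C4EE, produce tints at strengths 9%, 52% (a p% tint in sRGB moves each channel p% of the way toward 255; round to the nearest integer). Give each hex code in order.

#45C4EE is rgb(69, 196, 238).
9%: (69 + 16.74 = 85.74→86, 196 + 5.31 = 201.31→201, 238 + 1.53 = 239.53→240) → #56C9F0
52%: (69 + 96.72 = 165.72→166, 196 + 30.68 = 226.68→227, 238 + 8.84 = 246.84→247) → #A6E3F7

#56C9F0, #A6E3F7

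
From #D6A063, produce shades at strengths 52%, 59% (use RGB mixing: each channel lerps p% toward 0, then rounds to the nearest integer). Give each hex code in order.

#D6A063 is rgb(214, 160, 99).
52%: (214 − 111.28 = 102.72→103, 160 − 83.2 = 76.8→77, 99 − 51.48 = 47.52→48) → #674D30
59%: (214 − 126.26 = 87.74→88, 160 − 94.4 = 65.6→66, 99 − 58.41 = 40.59→41) → #584229

#674D30, #584229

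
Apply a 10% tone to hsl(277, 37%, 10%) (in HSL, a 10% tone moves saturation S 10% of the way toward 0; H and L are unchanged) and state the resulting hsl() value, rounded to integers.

S moves 10% from 37 toward 0: 37 − 3.7 = 33.3 → 33.
H and L are unchanged.

hsl(277, 33%, 10%)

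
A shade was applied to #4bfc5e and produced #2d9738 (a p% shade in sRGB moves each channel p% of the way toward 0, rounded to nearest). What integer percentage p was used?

40%

#4bfc5e is rgb(75, 252, 94); #2d9738 is rgb(45, 151, 56).
On the G channel (widest range): 151 ≈ 252 + (p/100)(0 − 252), so p ≈ 100×(151 − 252)/(0 − 252) = -10100/-252 = 40.08.
p = 40 reproduces all three channels after rounding.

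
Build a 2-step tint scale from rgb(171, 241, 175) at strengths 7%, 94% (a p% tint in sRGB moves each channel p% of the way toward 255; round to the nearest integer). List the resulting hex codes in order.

7%: (171 + 5.88 = 176.88→177, 241 + 0.98 = 241.98→242, 175 + 5.6 = 180.6→181) → #b1f2b5
94%: (171 + 78.96 = 249.96→250, 241 + 13.16 = 254.16→254, 175 + 75.2 = 250.2→250) → #fafefa

#b1f2b5, #fafefa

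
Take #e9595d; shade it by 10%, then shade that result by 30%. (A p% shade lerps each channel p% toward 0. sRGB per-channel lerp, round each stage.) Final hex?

#93383b

#e9595d is rgb(233, 89, 93).
Lerp each channel 10% toward 0:
  R: 233 + 0.1×(0−233) = 233 − 23.3 = 209.7 → 210
  G: 89 + 0.1×(0−89) = 89 − 8.9 = 80.1 → 80
  B: 93 − 9.3 = 83.7 → 84
After the shade: rgb(210, 80, 84) = #d25054.
A 30% shade moves each channel 30% toward 0:
  R: 210 − 63 = 147 → 147
  G: 80 + 0.3×(0−80) = 80 − 24 = 56 → 56
  B: 84 + 0.3×(0−84) = 84 − 25.2 = 58.8 → 59
rgb(147, 56, 59) = #93383b.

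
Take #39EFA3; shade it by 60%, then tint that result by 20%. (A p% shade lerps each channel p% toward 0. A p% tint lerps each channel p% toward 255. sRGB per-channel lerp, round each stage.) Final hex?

#39EFA3 is rgb(57, 239, 163).
Lerp each channel 60% toward 0:
  R: 57 + 0.6×(0−57) = 57 − 34.2 = 22.8 → 23
  G: 239 + 0.6×(0−239) = 239 − 143.4 = 95.6 → 96
  B: 163 − 97.8 = 65.2 → 65
After the shade: rgb(23, 96, 65) = #176041.
Per channel, c → c + 0.2(255 − c):
  R: 23 + 46.4 = 69.4 → 69
  G: 96 + 31.8 = 127.8 → 128
  B: 65 + 0.2×(255−65) = 65 + 38 = 103 → 103
rgb(69, 128, 103) = #458067.

#458067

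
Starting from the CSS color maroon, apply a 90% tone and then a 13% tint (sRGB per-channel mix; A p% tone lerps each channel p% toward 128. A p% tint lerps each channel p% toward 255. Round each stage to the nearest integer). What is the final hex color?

#918585

CSS maroon is rgb(128, 0, 0).
Per channel, c → c + 0.9(128 − c):
  R: 128 + 0 = 128 → 128
  G: 0 + 0.9×(128−0) = 0 + 115.2 = 115.2 → 115
  B: 0 + 0.9×(128−0) = 0 + 115.2 = 115.2 → 115
After the tone: rgb(128, 115, 115) = #807373.
A 13% tint moves each channel 13% toward 255:
  R: 128 + 16.51 = 144.51 → 145
  G: 115 + 0.13×(255−115) = 115 + 18.2 = 133.2 → 133
  B: 115 + 18.2 = 133.2 → 133
rgb(145, 133, 133) = #918585.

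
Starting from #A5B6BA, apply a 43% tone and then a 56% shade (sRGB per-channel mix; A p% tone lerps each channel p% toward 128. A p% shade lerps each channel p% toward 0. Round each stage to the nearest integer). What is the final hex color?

#A5B6BA is rgb(165, 182, 186).
Per channel, c → c + 0.43(128 − c):
  R: 165 + 0.43×(128−165) = 165 − 15.91 = 149.09 → 149
  G: 182 + 0.43×(128−182) = 182 − 23.22 = 158.78 → 159
  B: 186 + 0.43×(128−186) = 186 − 24.94 = 161.06 → 161
After the tone: rgb(149, 159, 161) = #959FA1.
Per channel, c → c + 0.56(0 − c):
  R: 149 + 0.56×(0−149) = 149 − 83.44 = 65.56 → 66
  G: 159 + 0.56×(0−159) = 159 − 89.04 = 69.96 → 70
  B: 161 + 0.56×(0−161) = 161 − 90.16 = 70.84 → 71
rgb(66, 70, 71) = #424647.

#424647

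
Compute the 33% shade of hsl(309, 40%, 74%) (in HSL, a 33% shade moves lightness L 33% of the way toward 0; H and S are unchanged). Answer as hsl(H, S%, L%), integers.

hsl(309, 40%, 50%)

L moves 33% from 74 toward 0: 74 − 24.42 = 49.58 → 50.
H and S are unchanged.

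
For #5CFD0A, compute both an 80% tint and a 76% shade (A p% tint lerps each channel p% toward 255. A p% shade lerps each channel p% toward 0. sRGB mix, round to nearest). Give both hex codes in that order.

#5CFD0A is rgb(92, 253, 10).
80% tint:
  R: 92 + 130.4 = 222.4 → 222
  G: 253 + 1.6 = 254.6 → 255
  B: 10 + 0.8×(255−10) = 10 + 196 = 206 → 206
  → #DEFFCE
76% shade:
  R: 92 + 0.76×(0−92) = 92 − 69.92 = 22.08 → 22
  G: 253 − 192.28 = 60.72 → 61
  B: 10 + 0.76×(0−10) = 10 − 7.6 = 2.4 → 2
  → #163D02

#DEFFCE, #163D02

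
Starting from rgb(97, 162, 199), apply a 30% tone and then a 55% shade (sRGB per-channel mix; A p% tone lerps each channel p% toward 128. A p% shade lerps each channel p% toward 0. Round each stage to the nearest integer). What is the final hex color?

#304450

Lerp each channel 30% toward 128:
  R: 97 + 0.3×(128−97) = 97 + 9.3 = 106.3 → 106
  G: 162 + 0.3×(128−162) = 162 − 10.2 = 151.8 → 152
  B: 199 − 21.3 = 177.7 → 178
After the tone: rgb(106, 152, 178) = #6a98b2.
Per channel, c → c + 0.55(0 − c):
  R: 106 + 0.55×(0−106) = 106 − 58.3 = 47.7 → 48
  G: 152 − 83.6 = 68.4 → 68
  B: 178 + 0.55×(0−178) = 178 − 97.9 = 80.1 → 80
rgb(48, 68, 80) = #304450.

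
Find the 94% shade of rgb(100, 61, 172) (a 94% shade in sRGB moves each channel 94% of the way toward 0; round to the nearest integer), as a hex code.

Per channel, c → c + 0.94(0 − c):
  R: 100 − 94 = 6 → 6
  G: 61 + 0.94×(0−61) = 61 − 57.34 = 3.66 → 4
  B: 172 + 0.94×(0−172) = 172 − 161.68 = 10.32 → 10
rgb(6, 4, 10) = #06040a.

#06040a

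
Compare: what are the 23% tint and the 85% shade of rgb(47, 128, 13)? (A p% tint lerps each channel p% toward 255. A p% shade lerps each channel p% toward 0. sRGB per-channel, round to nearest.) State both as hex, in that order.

#5F9D45, #071302

23% tint:
  R: 47 + 47.84 = 94.84 → 95
  G: 128 + 29.21 = 157.21 → 157
  B: 13 + 55.66 = 68.66 → 69
  → #5F9D45
85% shade:
  R: 47 − 39.95 = 7.05 → 7
  G: 128 − 108.8 = 19.2 → 19
  B: 13 + 0.85×(0−13) = 13 − 11.05 = 1.95 → 2
  → #071302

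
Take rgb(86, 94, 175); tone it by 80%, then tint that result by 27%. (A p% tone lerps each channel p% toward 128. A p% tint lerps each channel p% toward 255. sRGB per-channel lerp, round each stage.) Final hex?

Per channel, c → c + 0.8(128 − c):
  R: 86 + 33.6 = 119.6 → 120
  G: 94 + 0.8×(128−94) = 94 + 27.2 = 121.2 → 121
  B: 175 − 37.6 = 137.4 → 137
After the tone: rgb(120, 121, 137) = #787989.
Per channel, c → c + 0.27(255 − c):
  R: 120 + 0.27×(255−120) = 120 + 36.45 = 156.45 → 156
  G: 121 + 36.18 = 157.18 → 157
  B: 137 + 0.27×(255−137) = 137 + 31.86 = 168.86 → 169
rgb(156, 157, 169) = #9C9DA9.

#9C9DA9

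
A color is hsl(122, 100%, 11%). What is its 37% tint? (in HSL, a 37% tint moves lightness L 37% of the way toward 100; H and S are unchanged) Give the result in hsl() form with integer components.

hsl(122, 100%, 44%)

L moves 37% from 11 toward 100: 11 + 32.93 = 43.93 → 44.
H and S are unchanged.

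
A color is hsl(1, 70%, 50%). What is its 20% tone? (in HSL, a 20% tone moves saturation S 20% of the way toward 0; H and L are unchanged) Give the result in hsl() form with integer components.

S moves 20% from 70 toward 0: 70 − 14 = 56 → 56.
H and L are unchanged.

hsl(1, 56%, 50%)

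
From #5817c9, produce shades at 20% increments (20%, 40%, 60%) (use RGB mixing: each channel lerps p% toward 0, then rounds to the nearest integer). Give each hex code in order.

#4612a1, #350e79, #230950

#5817c9 is rgb(88, 23, 201).
20%: (88 − 17.6 = 70.4→70, 23 − 4.6 = 18.4→18, 201 − 40.2 = 160.8→161) → #4612a1
40%: (88 − 35.2 = 52.8→53, 23 − 9.2 = 13.8→14, 201 − 80.4 = 120.6→121) → #350e79
60%: (88 − 52.8 = 35.2→35, 23 − 13.8 = 9.2→9, 201 − 120.6 = 80.4→80) → #230950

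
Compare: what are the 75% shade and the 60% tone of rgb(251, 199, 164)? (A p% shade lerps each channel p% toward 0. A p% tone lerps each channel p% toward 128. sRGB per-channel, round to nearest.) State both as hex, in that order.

75% shade:
  R: 251 + 0.75×(0−251) = 251 − 188.25 = 62.75 → 63
  G: 199 − 149.25 = 49.75 → 50
  B: 164 + 0.75×(0−164) = 164 − 123 = 41 → 41
  → #3F3229
60% tone:
  R: 251 − 73.8 = 177.2 → 177
  G: 199 − 42.6 = 156.4 → 156
  B: 164 + 0.6×(128−164) = 164 − 21.6 = 142.4 → 142
  → #B19C8E

#3F3229, #B19C8E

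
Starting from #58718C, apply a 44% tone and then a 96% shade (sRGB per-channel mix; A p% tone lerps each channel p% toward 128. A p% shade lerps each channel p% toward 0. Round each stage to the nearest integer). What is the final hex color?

#040505

#58718C is rgb(88, 113, 140).
A 44% tone moves each channel 44% toward 128:
  R: 88 + 0.44×(128−88) = 88 + 17.6 = 105.6 → 106
  G: 113 + 0.44×(128−113) = 113 + 6.6 = 119.6 → 120
  B: 140 + 0.44×(128−140) = 140 − 5.28 = 134.72 → 135
After the tone: rgb(106, 120, 135) = #6A7887.
Per channel, c → c + 0.96(0 − c):
  R: 106 − 101.76 = 4.24 → 4
  G: 120 + 0.96×(0−120) = 120 − 115.2 = 4.8 → 5
  B: 135 + 0.96×(0−135) = 135 − 129.6 = 5.4 → 5
rgb(4, 5, 5) = #040505.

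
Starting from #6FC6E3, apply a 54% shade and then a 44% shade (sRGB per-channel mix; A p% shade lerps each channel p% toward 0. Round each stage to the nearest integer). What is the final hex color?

#6FC6E3 is rgb(111, 198, 227).
Per channel, c → c + 0.54(0 − c):
  R: 111 − 59.94 = 51.06 → 51
  G: 198 + 0.54×(0−198) = 198 − 106.92 = 91.08 → 91
  B: 227 − 122.58 = 104.42 → 104
After the shade: rgb(51, 91, 104) = #335B68.
Lerp each channel 44% toward 0:
  R: 51 + 0.44×(0−51) = 51 − 22.44 = 28.56 → 29
  G: 91 − 40.04 = 50.96 → 51
  B: 104 + 0.44×(0−104) = 104 − 45.76 = 58.24 → 58
rgb(29, 51, 58) = #1D333A.

#1D333A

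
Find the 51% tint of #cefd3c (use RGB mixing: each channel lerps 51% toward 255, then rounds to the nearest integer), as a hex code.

#e7fe9f

#cefd3c is rgb(206, 253, 60).
A 51% tint moves each channel 51% toward 255:
  R: 206 + 0.51×(255−206) = 206 + 24.99 = 230.99 → 231
  G: 253 + 0.51×(255−253) = 253 + 1.02 = 254.02 → 254
  B: 60 + 0.51×(255−60) = 60 + 99.45 = 159.45 → 159
rgb(231, 254, 159) = #e7fe9f.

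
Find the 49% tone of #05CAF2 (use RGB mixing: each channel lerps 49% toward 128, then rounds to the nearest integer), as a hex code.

#41A6BA

#05CAF2 is rgb(5, 202, 242).
A 49% tone moves each channel 49% toward 128:
  R: 5 + 0.49×(128−5) = 5 + 60.27 = 65.27 → 65
  G: 202 + 0.49×(128−202) = 202 − 36.26 = 165.74 → 166
  B: 242 + 0.49×(128−242) = 242 − 55.86 = 186.14 → 186
rgb(65, 166, 186) = #41A6BA.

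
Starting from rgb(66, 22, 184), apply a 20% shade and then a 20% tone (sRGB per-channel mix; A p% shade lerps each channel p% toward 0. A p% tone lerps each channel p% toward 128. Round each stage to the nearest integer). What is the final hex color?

Lerp each channel 20% toward 0:
  R: 66 + 0.2×(0−66) = 66 − 13.2 = 52.8 → 53
  G: 22 − 4.4 = 17.6 → 18
  B: 184 − 36.8 = 147.2 → 147
After the shade: rgb(53, 18, 147) = #351293.
Lerp each channel 20% toward 128:
  R: 53 + 0.2×(128−53) = 53 + 15 = 68 → 68
  G: 18 + 0.2×(128−18) = 18 + 22 = 40 → 40
  B: 147 + 0.2×(128−147) = 147 − 3.8 = 143.2 → 143
rgb(68, 40, 143) = #44288F.

#44288F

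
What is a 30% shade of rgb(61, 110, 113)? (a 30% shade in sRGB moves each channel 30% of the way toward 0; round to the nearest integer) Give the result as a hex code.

#2b4d4f

Lerp each channel 30% toward 0:
  R: 61 + 0.3×(0−61) = 61 − 18.3 = 42.7 → 43
  G: 110 − 33 = 77 → 77
  B: 113 + 0.3×(0−113) = 113 − 33.9 = 79.1 → 79
rgb(43, 77, 79) = #2b4d4f.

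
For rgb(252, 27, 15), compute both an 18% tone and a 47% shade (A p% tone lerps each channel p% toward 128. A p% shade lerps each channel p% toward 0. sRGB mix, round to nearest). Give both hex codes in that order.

18% tone:
  R: 252 + 0.18×(128−252) = 252 − 22.32 = 229.68 → 230
  G: 27 + 18.18 = 45.18 → 45
  B: 15 + 20.34 = 35.34 → 35
  → #E62D23
47% shade:
  R: 252 + 0.47×(0−252) = 252 − 118.44 = 133.56 → 134
  G: 27 + 0.47×(0−27) = 27 − 12.69 = 14.31 → 14
  B: 15 − 7.05 = 7.95 → 8
  → #860E08

#E62D23, #860E08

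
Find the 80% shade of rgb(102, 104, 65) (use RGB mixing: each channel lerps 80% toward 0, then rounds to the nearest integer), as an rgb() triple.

rgb(20, 21, 13)

An 80% shade moves each channel 80% toward 0:
  R: 102 + 0.8×(0−102) = 102 − 81.6 = 20.4 → 20
  G: 104 + 0.8×(0−104) = 104 − 83.2 = 20.8 → 21
  B: 65 + 0.8×(0−65) = 65 − 52 = 13 → 13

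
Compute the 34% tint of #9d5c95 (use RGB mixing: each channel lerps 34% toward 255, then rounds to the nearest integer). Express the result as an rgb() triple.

#9d5c95 is rgb(157, 92, 149).
Lerp each channel 34% toward 255:
  R: 157 + 0.34×(255−157) = 157 + 33.32 = 190.32 → 190
  G: 92 + 55.42 = 147.42 → 147
  B: 149 + 36.04 = 185.04 → 185

rgb(190, 147, 185)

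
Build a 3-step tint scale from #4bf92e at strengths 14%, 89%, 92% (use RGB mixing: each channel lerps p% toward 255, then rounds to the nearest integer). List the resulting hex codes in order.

#64fa4b, #ebfee8, #f1ffee

#4bf92e is rgb(75, 249, 46).
14%: (75 + 25.2 = 100.2→100, 249 + 0.84 = 249.84→250, 46 + 29.26 = 75.26→75) → #64fa4b
89%: (75 + 160.2 = 235.2→235, 249 + 5.34 = 254.34→254, 46 + 186.01 = 232.01→232) → #ebfee8
92%: (75 + 165.6 = 240.6→241, 249 + 5.52 = 254.52→255, 46 + 192.28 = 238.28→238) → #f1ffee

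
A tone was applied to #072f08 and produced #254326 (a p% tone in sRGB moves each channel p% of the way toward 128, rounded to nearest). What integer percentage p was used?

#072f08 is rgb(7, 47, 8); #254326 is rgb(37, 67, 38).
On the R channel (widest range): 37 ≈ 7 + (p/100)(128 − 7), so p ≈ 100×(37 − 7)/(128 − 7) = 3000/121 = 24.79.
p = 25 reproduces all three channels after rounding.

25%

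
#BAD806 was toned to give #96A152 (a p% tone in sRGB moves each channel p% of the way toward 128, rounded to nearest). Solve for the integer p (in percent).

#BAD806 is rgb(186, 216, 6); #96A152 is rgb(150, 161, 82).
On the B channel (widest range): 82 ≈ 6 + (p/100)(128 − 6), so p ≈ 100×(82 − 6)/(128 − 6) = 7600/122 = 62.30.
p = 62 reproduces all three channels after rounding.

62%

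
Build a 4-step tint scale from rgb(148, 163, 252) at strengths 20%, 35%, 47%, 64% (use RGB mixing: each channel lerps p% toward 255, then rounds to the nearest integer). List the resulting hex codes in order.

#a9b5fd, #b9c3fd, #c6cefd, #d8defe

20%: (148 + 21.4 = 169.4→169, 163 + 18.4 = 181.4→181, 252 + 0.6 = 252.6→253) → #a9b5fd
35%: (148 + 37.45 = 185.45→185, 163 + 32.2 = 195.2→195, 252 + 1.05 = 253.05→253) → #b9c3fd
47%: (148 + 50.29 = 198.29→198, 163 + 43.24 = 206.24→206, 252 + 1.41 = 253.41→253) → #c6cefd
64%: (148 + 68.48 = 216.48→216, 163 + 58.88 = 221.88→222, 252 + 1.92 = 253.92→254) → #d8defe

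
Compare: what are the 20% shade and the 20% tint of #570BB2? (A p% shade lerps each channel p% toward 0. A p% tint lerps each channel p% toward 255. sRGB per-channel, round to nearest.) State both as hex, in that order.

#46098E, #793CC1

#570BB2 is rgb(87, 11, 178).
20% shade:
  R: 87 − 17.4 = 69.6 → 70
  G: 11 − 2.2 = 8.8 → 9
  B: 178 + 0.2×(0−178) = 178 − 35.6 = 142.4 → 142
  → #46098E
20% tint:
  R: 87 + 0.2×(255−87) = 87 + 33.6 = 120.6 → 121
  G: 11 + 48.8 = 59.8 → 60
  B: 178 + 0.2×(255−178) = 178 + 15.4 = 193.4 → 193
  → #793CC1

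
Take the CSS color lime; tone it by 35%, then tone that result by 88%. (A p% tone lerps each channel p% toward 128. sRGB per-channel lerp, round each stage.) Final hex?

#768a76

CSS lime is rgb(0, 255, 0).
A 35% tone moves each channel 35% toward 128:
  R: 0 + 0.35×(128−0) = 0 + 44.8 = 44.8 → 45
  G: 255 + 0.35×(128−255) = 255 − 44.45 = 210.55 → 211
  B: 0 + 0.35×(128−0) = 0 + 44.8 = 44.8 → 45
After the tone: rgb(45, 211, 45) = #2dd32d.
Lerp each channel 88% toward 128:
  R: 45 + 0.88×(128−45) = 45 + 73.04 = 118.04 → 118
  G: 211 + 0.88×(128−211) = 211 − 73.04 = 137.96 → 138
  B: 45 + 73.04 = 118.04 → 118
rgb(118, 138, 118) = #768a76.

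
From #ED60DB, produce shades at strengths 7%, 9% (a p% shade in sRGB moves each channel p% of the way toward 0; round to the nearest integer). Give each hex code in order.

#ED60DB is rgb(237, 96, 219).
7%: (237 − 16.59 = 220.41→220, 96 − 6.72 = 89.28→89, 219 − 15.33 = 203.67→204) → #DC59CC
9%: (237 − 21.33 = 215.67→216, 96 − 8.64 = 87.36→87, 219 − 19.71 = 199.29→199) → #D857C7

#DC59CC, #D857C7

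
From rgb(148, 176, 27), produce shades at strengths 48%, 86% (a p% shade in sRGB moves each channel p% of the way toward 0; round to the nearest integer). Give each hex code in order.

48%: (148 − 71.04 = 76.96→77, 176 − 84.48 = 91.52→92, 27 − 12.96 = 14.04→14) → #4D5C0E
86%: (148 − 127.28 = 20.72→21, 176 − 151.36 = 24.64→25, 27 − 23.22 = 3.78→4) → #151904

#4D5C0E, #151904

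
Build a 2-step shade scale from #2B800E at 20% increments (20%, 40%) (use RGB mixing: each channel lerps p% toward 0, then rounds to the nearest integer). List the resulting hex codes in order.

#22660B, #1A4D08

#2B800E is rgb(43, 128, 14).
20%: (43 − 8.6 = 34.4→34, 128 − 25.6 = 102.4→102, 14 − 2.8 = 11.2→11) → #22660B
40%: (43 − 17.2 = 25.8→26, 128 − 51.2 = 76.8→77, 14 − 5.6 = 8.4→8) → #1A4D08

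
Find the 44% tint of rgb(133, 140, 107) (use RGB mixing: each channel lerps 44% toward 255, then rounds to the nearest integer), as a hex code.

Lerp each channel 44% toward 255:
  R: 133 + 0.44×(255−133) = 133 + 53.68 = 186.68 → 187
  G: 140 + 50.6 = 190.6 → 191
  B: 107 + 0.44×(255−107) = 107 + 65.12 = 172.12 → 172
rgb(187, 191, 172) = #BBBFAC.

#BBBFAC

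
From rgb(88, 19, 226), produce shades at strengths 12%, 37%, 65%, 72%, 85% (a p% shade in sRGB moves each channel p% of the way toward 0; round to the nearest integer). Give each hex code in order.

#4D11C7, #370C8E, #1F074F, #19053F, #0D0322

12%: (88 − 10.56 = 77.44→77, 19 − 2.28 = 16.72→17, 226 − 27.12 = 198.88→199) → #4D11C7
37%: (88 − 32.56 = 55.44→55, 19 − 7.03 = 11.97→12, 226 − 83.62 = 142.38→142) → #370C8E
65%: (88 − 57.2 = 30.8→31, 19 − 12.35 = 6.65→7, 226 − 146.9 = 79.1→79) → #1F074F
72%: (88 − 63.36 = 24.64→25, 19 − 13.68 = 5.32→5, 226 − 162.72 = 63.28→63) → #19053F
85%: (88 − 74.8 = 13.2→13, 19 − 16.15 = 2.85→3, 226 − 192.1 = 33.9→34) → #0D0322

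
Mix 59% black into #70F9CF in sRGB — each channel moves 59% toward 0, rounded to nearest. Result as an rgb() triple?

rgb(46, 102, 85)

#70F9CF is rgb(112, 249, 207).
Lerp each channel 59% toward 0:
  R: 112 + 0.59×(0−112) = 112 − 66.08 = 45.92 → 46
  G: 249 − 146.91 = 102.09 → 102
  B: 207 + 0.59×(0−207) = 207 − 122.13 = 84.87 → 85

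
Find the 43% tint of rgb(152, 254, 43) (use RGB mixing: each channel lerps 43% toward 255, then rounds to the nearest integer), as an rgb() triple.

A 43% tint moves each channel 43% toward 255:
  R: 152 + 44.29 = 196.29 → 196
  G: 254 + 0.43×(255−254) = 254 + 0.43 = 254.43 → 254
  B: 43 + 0.43×(255−43) = 43 + 91.16 = 134.16 → 134

rgb(196, 254, 134)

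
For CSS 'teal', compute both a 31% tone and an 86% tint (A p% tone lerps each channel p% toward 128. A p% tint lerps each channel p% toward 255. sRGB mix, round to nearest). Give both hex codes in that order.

#288080, #dbeded

CSS teal is rgb(0, 128, 128).
31% tone:
  R: 0 + 0.31×(128−0) = 0 + 39.68 = 39.68 → 40
  G: 128 + 0 = 128 → 128
  B: 128 + 0.31×(128−128) = 128 + 0 = 128 → 128
  → #288080
86% tint:
  R: 0 + 0.86×(255−0) = 0 + 219.3 = 219.3 → 219
  G: 128 + 0.86×(255−128) = 128 + 109.22 = 237.22 → 237
  B: 128 + 109.22 = 237.22 → 237
  → #dbeded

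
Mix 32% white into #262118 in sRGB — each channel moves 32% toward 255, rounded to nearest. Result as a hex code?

#6B6862

#262118 is rgb(38, 33, 24).
Lerp each channel 32% toward 255:
  R: 38 + 0.32×(255−38) = 38 + 69.44 = 107.44 → 107
  G: 33 + 71.04 = 104.04 → 104
  B: 24 + 73.92 = 97.92 → 98
rgb(107, 104, 98) = #6B6862.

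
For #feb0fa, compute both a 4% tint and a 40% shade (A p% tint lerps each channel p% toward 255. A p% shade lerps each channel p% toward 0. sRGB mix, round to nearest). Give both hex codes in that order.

#feb0fa is rgb(254, 176, 250).
4% tint:
  R: 254 + 0.04 = 254.04 → 254
  G: 176 + 3.16 = 179.16 → 179
  B: 250 + 0.2 = 250.2 → 250
  → #feb3fa
40% shade:
  R: 254 + 0.4×(0−254) = 254 − 101.6 = 152.4 → 152
  G: 176 − 70.4 = 105.6 → 106
  B: 250 − 100 = 150 → 150
  → #986a96

#feb3fa, #986a96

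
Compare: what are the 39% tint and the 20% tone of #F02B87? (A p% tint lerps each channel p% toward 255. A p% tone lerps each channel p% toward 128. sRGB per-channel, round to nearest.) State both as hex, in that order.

#F67EB6, #DA3C86

#F02B87 is rgb(240, 43, 135).
39% tint:
  R: 240 + 0.39×(255−240) = 240 + 5.85 = 245.85 → 246
  G: 43 + 0.39×(255−43) = 43 + 82.68 = 125.68 → 126
  B: 135 + 0.39×(255−135) = 135 + 46.8 = 181.8 → 182
  → #F67EB6
20% tone:
  R: 240 + 0.2×(128−240) = 240 − 22.4 = 217.6 → 218
  G: 43 + 0.2×(128−43) = 43 + 17 = 60 → 60
  B: 135 + 0.2×(128−135) = 135 − 1.4 = 133.6 → 134
  → #DA3C86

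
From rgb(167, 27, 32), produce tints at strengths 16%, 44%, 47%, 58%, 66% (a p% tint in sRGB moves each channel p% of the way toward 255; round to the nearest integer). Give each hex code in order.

#b53f44, #ce7f82, #d08689, #da9fa1, #e1b1b3

16%: (167 + 14.08 = 181.08→181, 27 + 36.48 = 63.48→63, 32 + 35.68 = 67.68→68) → #b53f44
44%: (167 + 38.72 = 205.72→206, 27 + 100.32 = 127.32→127, 32 + 98.12 = 130.12→130) → #ce7f82
47%: (167 + 41.36 = 208.36→208, 27 + 107.16 = 134.16→134, 32 + 104.81 = 136.81→137) → #d08689
58%: (167 + 51.04 = 218.04→218, 27 + 132.24 = 159.24→159, 32 + 129.34 = 161.34→161) → #da9fa1
66%: (167 + 58.08 = 225.08→225, 27 + 150.48 = 177.48→177, 32 + 147.18 = 179.18→179) → #e1b1b3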